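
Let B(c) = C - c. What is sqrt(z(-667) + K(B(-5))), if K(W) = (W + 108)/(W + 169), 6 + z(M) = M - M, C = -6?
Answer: I*sqrt(37842)/84 ≈ 2.3158*I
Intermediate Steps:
z(M) = -6 (z(M) = -6 + (M - M) = -6 + 0 = -6)
B(c) = -6 - c
K(W) = (108 + W)/(169 + W)
sqrt(z(-667) + K(B(-5))) = sqrt(-6 + (108 + (-6 - 1*(-5)))/(169 + (-6 - 1*(-5)))) = sqrt(-6 + (108 + (-6 + 5))/(169 + (-6 + 5))) = sqrt(-6 + (108 - 1)/(169 - 1)) = sqrt(-6 + 107/168) = sqrt(-901/168) = I*sqrt(37842)/84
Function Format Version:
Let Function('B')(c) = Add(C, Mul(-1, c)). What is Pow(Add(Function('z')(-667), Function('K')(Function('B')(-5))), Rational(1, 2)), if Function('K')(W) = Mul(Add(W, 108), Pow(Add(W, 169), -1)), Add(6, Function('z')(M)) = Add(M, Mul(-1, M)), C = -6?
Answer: Mul(Rational(1, 84), I, Pow(37842, Rational(1, 2))) ≈ Mul(2.3158, I)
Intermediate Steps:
Function('z')(M) = -6 (Function('z')(M) = Add(-6, Add(M, Mul(-1, M))) = Add(-6, 0) = -6)
Function('B')(c) = Add(-6, Mul(-1, c))
Function('K')(W) = Mul(Pow(Add(169, W), -1), Add(108, W)) (Function('K')(W) = Mul(Add(108, W), Pow(Add(169, W), -1)) = Mul(Pow(Add(169, W), -1), Add(108, W)))
Pow(Add(Function('z')(-667), Function('K')(Function('B')(-5))), Rational(1, 2)) = Pow(Add(-6, Mul(Pow(Add(169, Add(-6, Mul(-1, -5))), -1), Add(108, Add(-6, Mul(-1, -5))))), Rational(1, 2)) = Pow(Add(-6, Mul(Pow(Add(169, Add(-6, 5)), -1), Add(108, Add(-6, 5)))), Rational(1, 2)) = Pow(Add(-6, Mul(Pow(Add(169, -1), -1), Add(108, -1))), Rational(1, 2)) = Pow(Add(-6, Mul(Pow(168, -1), 107)), Rational(1, 2)) = Pow(Add(-6, Mul(Rational(1, 168), 107)), Rational(1, 2)) = Pow(Add(-6, Rational(107, 168)), Rational(1, 2)) = Pow(Rational(-901, 168), Rational(1, 2)) = Mul(Rational(1, 84), I, Pow(37842, Rational(1, 2)))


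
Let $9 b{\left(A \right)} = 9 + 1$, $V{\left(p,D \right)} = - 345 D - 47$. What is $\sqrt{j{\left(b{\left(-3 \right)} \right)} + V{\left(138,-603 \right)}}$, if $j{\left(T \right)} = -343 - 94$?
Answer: $\sqrt{207551} \approx 455.58$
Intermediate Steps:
$V{\left(p,D \right)} = -47 - 345 D$
$b{\left(A \right)} = \frac{10}{9}$ ($b{\left(A \right)} = \frac{9 + 1}{9} = \frac{1}{9} \cdot 10 = \frac{10}{9}$)
$j{\left(T \right)} = -437$ ($j{\left(T \right)} = -343 - 94 = -437$)
$\sqrt{j{\left(b{\left(-3 \right)} \right)} + V{\left(138,-603 \right)}} = \sqrt{-437 - -207988} = \sqrt{-437 + \left(-47 + 208035\right)} = \sqrt{-437 + 207988} = \sqrt{207551}$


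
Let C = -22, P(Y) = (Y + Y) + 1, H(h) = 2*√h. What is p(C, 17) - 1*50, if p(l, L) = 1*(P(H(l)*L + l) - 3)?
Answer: -96 + 68*I*√22 ≈ -96.0 + 318.95*I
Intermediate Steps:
P(Y) = 1 + 2*Y (P(Y) = 2*Y + 1 = 1 + 2*Y)
p(l, L) = -2 + 2*l + 4*L*√l (p(l, L) = 1*((1 + 2*((2*√l)*L + l)) - 3) = 1*((1 + 2*(2*L*√l + l)) - 3) = 1*((1 + 2*(l + 2*L*√l)) - 3) = 1*((1 + (2*l + 4*L*√l)) - 3) = 1*((1 + 2*l + 4*L*√l) - 3) = 1*(-2 + 2*l + 4*L*√l) = -2 + 2*l + 4*L*√l)
p(C, 17) - 1*50 = (-2 + 2*(-22) + 4*17*√(-22)) - 1*50 = (-2 - 44 + 4*17*(I*√22)) - 50 = (-2 - 44 + 68*I*√22) - 50 = (-46 + 68*I*√22) - 50 = -96 + 68*I*√22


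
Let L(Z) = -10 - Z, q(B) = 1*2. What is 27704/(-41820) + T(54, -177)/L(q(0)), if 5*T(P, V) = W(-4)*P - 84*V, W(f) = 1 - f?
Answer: -1057889/4182 ≈ -252.96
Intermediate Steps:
q(B) = 2
T(P, V) = P - 84*V/5 (T(P, V) = ((1 - 1*(-4))*P - 84*V)/5 = ((1 + 4)*P - 84*V)/5 = (5*P - 84*V)/5 = (-84*V + 5*P)/5 = P - 84*V/5)
27704/(-41820) + T(54, -177)/L(q(0)) = 27704/(-41820) + (54 - 84/5*(-177))/(-10 - 1*2) = 27704*(-1/41820) + (54 + 14868/5)/(-10 - 2) = -6926/10455 + (15138/5)/(-12) = -6926/10455 + (15138/5)*(-1/12) = -6926/10455 - 2523/10 = -1057889/4182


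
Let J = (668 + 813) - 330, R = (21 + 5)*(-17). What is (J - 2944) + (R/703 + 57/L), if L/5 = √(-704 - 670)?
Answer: -1260921/703 - 19*I*√1374/2290 ≈ -1793.6 - 0.30755*I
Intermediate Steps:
R = -442 (R = 26*(-17) = -442)
J = 1151 (J = 1481 - 330 = 1151)
L = 5*I*√1374 (L = 5*√(-704 - 670) = 5*√(-1374) = 5*(I*√1374) = 5*I*√1374 ≈ 185.34*I)
(J - 2944) + (R/703 + 57/L) = (1151 - 2944) + (-442/703 + 57/((5*I*√1374))) = -1793 + (-442*1/703 + 57*(-I*√1374/6870)) = -1793 + (-442/703 - 19*I*√1374/2290) = -1260921/703 - 19*I*√1374/2290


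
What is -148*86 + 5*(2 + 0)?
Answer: -12718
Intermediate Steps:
-148*86 + 5*(2 + 0) = -12728 + 5*2 = -12728 + 10 = -12718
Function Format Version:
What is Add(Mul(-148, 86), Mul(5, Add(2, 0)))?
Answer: -12718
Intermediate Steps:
Add(Mul(-148, 86), Mul(5, Add(2, 0))) = Add(-12728, Mul(5, 2)) = Add(-12728, 10) = -12718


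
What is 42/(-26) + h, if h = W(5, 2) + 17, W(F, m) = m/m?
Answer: 213/13 ≈ 16.385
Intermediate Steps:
W(F, m) = 1
h = 18 (h = 1 + 17 = 18)
42/(-26) + h = 42/(-26) + 18 = 42*(-1/26) + 18 = -21/13 + 18 = 213/13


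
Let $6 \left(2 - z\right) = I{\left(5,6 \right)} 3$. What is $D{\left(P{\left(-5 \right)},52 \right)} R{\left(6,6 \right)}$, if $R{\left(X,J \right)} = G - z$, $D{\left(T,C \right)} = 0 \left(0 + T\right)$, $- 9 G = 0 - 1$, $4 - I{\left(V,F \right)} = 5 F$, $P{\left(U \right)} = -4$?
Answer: $0$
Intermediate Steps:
$I{\left(V,F \right)} = 4 - 5 F$
$G = \frac{1}{9}$ ($G = - \frac{0 - 1}{9} = \left(- \frac{1}{9}\right) \left(-1\right) = \frac{1}{9} \approx 0.11111$)
$D{\left(T,C \right)} = 0$ ($D{\left(T,C \right)} = 0 T = 0$)
$z = 15$ ($z = 2 - \frac{\left(4 - 30\right) 3}{6} = 2 - \frac{\left(-26\right) 3}{6} = 2 - -13 = 2 + 13 = 15$)
$R{\left(X,J \right)} = - \frac{134}{9}$ ($R{\left(X,J \right)} = \frac{1}{9} - 15 = - \frac{134}{9}$)
$D{\left(P{\left(-5 \right)},52 \right)} R{\left(6,6 \right)} = 0 \left(- \frac{134}{9}\right) = 0$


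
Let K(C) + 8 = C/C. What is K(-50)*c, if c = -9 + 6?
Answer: 21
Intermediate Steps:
K(C) = -7 (K(C) = -8 + C/C = -8 + 1 = -7)
c = -3
K(-50)*c = -7*(-3) = 21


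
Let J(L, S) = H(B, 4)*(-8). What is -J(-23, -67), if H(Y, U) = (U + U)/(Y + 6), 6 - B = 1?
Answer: 64/11 ≈ 5.8182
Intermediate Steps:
B = 5 (B = 6 - 1*1 = 6 - 1 = 5)
H(Y, U) = 2*U/(6 + Y) (H(Y, U) = (2*U)/(6 + Y) = 2*U/(6 + Y))
J(L, S) = -64/11 (J(L, S) = (2*4/(6 + 5))*(-8) = (2*4/11)*(-8) = (2*4*(1/11))*(-8) = (8/11)*(-8) = -64/11)
-J(-23, -67) = -1*(-64/11) = 64/11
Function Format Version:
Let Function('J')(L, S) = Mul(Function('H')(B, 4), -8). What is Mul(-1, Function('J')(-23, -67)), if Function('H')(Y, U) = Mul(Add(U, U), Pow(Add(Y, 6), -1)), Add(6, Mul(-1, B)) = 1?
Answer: Rational(64, 11) ≈ 5.8182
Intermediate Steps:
B = 5 (B = Add(6, Mul(-1, 1)) = Add(6, -1) = 5)
Function('H')(Y, U) = Mul(2, U, Pow(Add(6, Y), -1)) (Function('H')(Y, U) = Mul(Mul(2, U), Pow(Add(6, Y), -1)) = Mul(2, U, Pow(Add(6, Y), -1)))
Function('J')(L, S) = Rational(-64, 11) (Function('J')(L, S) = Mul(Mul(2, 4, Pow(Add(6, 5), -1)), -8) = Mul(Mul(2, 4, Pow(11, -1)), -8) = Mul(Mul(2, 4, Rational(1, 11)), -8) = Mul(Rational(8, 11), -8) = Rational(-64, 11))
Mul(-1, Function('J')(-23, -67)) = Mul(-1, Rational(-64, 11)) = Rational(64, 11)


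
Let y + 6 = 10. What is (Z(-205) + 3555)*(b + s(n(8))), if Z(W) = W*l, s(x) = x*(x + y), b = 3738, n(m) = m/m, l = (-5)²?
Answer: -5876510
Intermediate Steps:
y = 4 (y = -6 + 10 = 4)
l = 25
n(m) = 1
s(x) = x*(4 + x) (s(x) = x*(x + 4) = x*(4 + x))
Z(W) = 25*W (Z(W) = W*25 = 25*W)
(Z(-205) + 3555)*(b + s(n(8))) = (25*(-205) + 3555)*(3738 + 1*(4 + 1)) = (-5125 + 3555)*(3738 + 1*5) = -1570*(3738 + 5) = -1570*3743 = -5876510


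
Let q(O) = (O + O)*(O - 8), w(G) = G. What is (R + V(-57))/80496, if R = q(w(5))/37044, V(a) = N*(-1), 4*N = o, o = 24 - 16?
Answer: -12353/496982304 ≈ -2.4856e-5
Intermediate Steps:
o = 8
N = 2 (N = (¼)*8 = 2)
V(a) = -2 (V(a) = 2*(-1) = -2)
q(O) = 2*O*(-8 + O) (q(O) = (2*O)*(-8 + O) = 2*O*(-8 + O))
R = -5/6174 (R = (2*5*(-8 + 5))/37044 = (2*5*(-3))*(1/37044) = -30*1/37044 = -5/6174 ≈ -0.00080985)
(R + V(-57))/80496 = (-5/6174 - 2)/80496 = -12353/6174*1/80496 = -12353/496982304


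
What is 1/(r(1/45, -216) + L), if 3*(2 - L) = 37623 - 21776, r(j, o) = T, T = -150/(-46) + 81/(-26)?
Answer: -1794/9472657 ≈ -0.00018939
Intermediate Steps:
T = 87/598 (T = -150*(-1/46) + 81*(-1/26) = 75/23 - 81/26 = 87/598 ≈ 0.14548)
r(j, o) = 87/598
L = -15841/3 (L = 2 - (37623 - 21776)/3 = 2 - 1/3*15847 = 2 - 15847/3 = -15841/3 ≈ -5280.3)
1/(r(1/45, -216) + L) = 1/(87/598 - 15841/3) = 1/(-9472657/1794) = -1794/9472657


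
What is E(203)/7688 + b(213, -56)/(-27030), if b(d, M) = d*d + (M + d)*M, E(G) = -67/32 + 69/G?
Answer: -913504490443/674955966720 ≈ -1.3534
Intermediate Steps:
E(G) = -67/32 + 69/G (E(G) = -67*1/32 + 69/G = -67/32 + 69/G)
b(d, M) = d² + M*(M + d)
E(203)/7688 + b(213, -56)/(-27030) = (-67/32 + 69/203)/7688 + ((-56)² + 213² - 56*213)/(-27030) = (-67/32 + 69*(1/203))*(1/7688) + (3136 + 45369 - 11928)*(-1/27030) = (-67/32 + 69/203)*(1/7688) + 36577*(-1/27030) = -11393/6496*1/7688 - 36577/27030 = -11393/49941248 - 36577/27030 = -913504490443/674955966720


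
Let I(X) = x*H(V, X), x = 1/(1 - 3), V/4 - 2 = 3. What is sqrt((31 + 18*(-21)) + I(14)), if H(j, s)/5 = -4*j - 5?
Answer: I*sqrt(538)/2 ≈ 11.597*I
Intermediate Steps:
V = 20 (V = 8 + 4*3 = 8 + 12 = 20)
x = -1/2 (x = 1/(-2) = -1/2 ≈ -0.50000)
H(j, s) = -25 - 20*j (H(j, s) = 5*(-4*j - 5) = 5*(-5 - 4*j) = -25 - 20*j)
I(X) = 425/2 (I(X) = -(-25 - 20*20)/2 = -(-25 - 400)/2 = -1/2*(-425) = 425/2)
sqrt((31 + 18*(-21)) + I(14)) = sqrt((31 + 18*(-21)) + 425/2) = sqrt((31 - 378) + 425/2) = sqrt(-347 + 425/2) = sqrt(-269/2) = I*sqrt(538)/2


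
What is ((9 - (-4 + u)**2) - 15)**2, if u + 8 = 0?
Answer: 22500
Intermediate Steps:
u = -8 (u = -8 + 0 = -8)
((9 - (-4 + u)**2) - 15)**2 = ((9 - (-4 - 8)**2) - 15)**2 = ((9 - 1*(-12)**2) - 15)**2 = ((9 - 1*144) - 15)**2 = ((9 - 144) - 15)**2 = (-135 - 15)**2 = (-150)**2 = 22500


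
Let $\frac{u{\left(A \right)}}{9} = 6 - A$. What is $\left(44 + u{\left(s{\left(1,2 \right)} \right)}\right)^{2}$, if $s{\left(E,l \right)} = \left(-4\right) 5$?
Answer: $77284$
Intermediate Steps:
$s{\left(E,l \right)} = -20$
$u{\left(A \right)} = 54 - 9 A$ ($u{\left(A \right)} = 9 \left(6 - A\right) = 54 - 9 A$)
$\left(44 + u{\left(s{\left(1,2 \right)} \right)}\right)^{2} = \left(44 + \left(54 - -180\right)\right)^{2} = \left(44 + \left(54 + 180\right)\right)^{2} = \left(44 + 234\right)^{2} = 278^{2} = 77284$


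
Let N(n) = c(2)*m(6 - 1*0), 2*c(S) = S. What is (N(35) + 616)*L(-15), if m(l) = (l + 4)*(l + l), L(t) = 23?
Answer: 16928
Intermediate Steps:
c(S) = S/2
m(l) = 2*l*(4 + l) (m(l) = (4 + l)*(2*l) = 2*l*(4 + l))
N(n) = 120 (N(n) = ((1/2)*2)*(2*(6 - 1*0)*(4 + (6 - 1*0))) = 1*(2*(6 + 0)*(4 + (6 + 0))) = 1*(2*6*(4 + 6)) = 1*(2*6*10) = 1*120 = 120)
(N(35) + 616)*L(-15) = (120 + 616)*23 = 736*23 = 16928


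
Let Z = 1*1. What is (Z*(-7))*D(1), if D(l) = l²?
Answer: -7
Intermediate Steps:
Z = 1
(Z*(-7))*D(1) = (1*(-7))*1² = -7*1 = -7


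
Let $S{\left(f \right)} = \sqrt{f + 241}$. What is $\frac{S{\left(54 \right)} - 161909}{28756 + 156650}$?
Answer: $- \frac{161909}{185406} + \frac{\sqrt{295}}{185406} \approx -0.87317$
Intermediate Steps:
$S{\left(f \right)} = \sqrt{241 + f}$
$\frac{S{\left(54 \right)} - 161909}{28756 + 156650} = \frac{\sqrt{241 + 54} - 161909}{28756 + 156650} = \frac{\sqrt{295} - 161909}{185406} = \left(-161909 + \sqrt{295}\right) \frac{1}{185406} = - \frac{161909}{185406} + \frac{\sqrt{295}}{185406}$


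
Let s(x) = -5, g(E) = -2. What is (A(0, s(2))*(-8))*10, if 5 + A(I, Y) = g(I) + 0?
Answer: 560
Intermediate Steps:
A(I, Y) = -7 (A(I, Y) = -5 + (-2 + 0) = -5 - 2 = -7)
(A(0, s(2))*(-8))*10 = -7*(-8)*10 = 56*10 = 560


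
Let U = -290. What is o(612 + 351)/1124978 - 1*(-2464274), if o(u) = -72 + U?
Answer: 1386127017805/562489 ≈ 2.4643e+6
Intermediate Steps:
o(u) = -362 (o(u) = -72 - 290 = -362)
o(612 + 351)/1124978 - 1*(-2464274) = -362/1124978 - 1*(-2464274) = -362*1/1124978 + 2464274 = -181/562489 + 2464274 = 1386127017805/562489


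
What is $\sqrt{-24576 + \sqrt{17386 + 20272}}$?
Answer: $\sqrt{-24576 + \sqrt{37658}} \approx 156.15 i$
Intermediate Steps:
$\sqrt{-24576 + \sqrt{17386 + 20272}} = \sqrt{-24576 + \sqrt{37658}}$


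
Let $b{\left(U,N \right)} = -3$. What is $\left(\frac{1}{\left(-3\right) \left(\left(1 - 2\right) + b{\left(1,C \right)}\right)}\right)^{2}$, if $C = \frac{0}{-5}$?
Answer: $\frac{1}{144} \approx 0.0069444$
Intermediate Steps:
$C = 0$ ($C = 0 \left(- \frac{1}{5}\right) = 0$)
$\left(\frac{1}{\left(-3\right) \left(\left(1 - 2\right) + b{\left(1,C \right)}\right)}\right)^{2} = \left(\frac{1}{\left(-3\right) \left(\left(1 - 2\right) - 3\right)}\right)^{2} = \left(\frac{1}{\left(-3\right) \left(-1 - 3\right)}\right)^{2} = \left(\frac{1}{\left(-3\right) \left(-4\right)}\right)^{2} = \left(\frac{1}{12}\right)^{2} = \frac{1}{144}$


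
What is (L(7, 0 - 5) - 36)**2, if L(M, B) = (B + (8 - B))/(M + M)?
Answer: 61504/49 ≈ 1255.2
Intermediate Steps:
L(M, B) = 4/M (L(M, B) = 8/((2*M)) = 8*(1/(2*M)) = 4/M)
(L(7, 0 - 5) - 36)**2 = (4/7 - 36)**2 = (-248/7)**2 = 61504/49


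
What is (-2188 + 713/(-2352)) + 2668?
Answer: 1128247/2352 ≈ 479.70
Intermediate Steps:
(-2188 + 713/(-2352)) + 2668 = (-2188 + 713*(-1/2352)) + 2668 = (-2188 - 713/2352) + 2668 = -5146889/2352 + 2668 = 1128247/2352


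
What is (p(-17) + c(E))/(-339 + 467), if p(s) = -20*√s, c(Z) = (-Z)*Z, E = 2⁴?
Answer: -2 - 5*I*√17/32 ≈ -2.0 - 0.64424*I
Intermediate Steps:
E = 16
c(Z) = -Z²
(p(-17) + c(E))/(-339 + 467) = (-20*I*√17 - 1*16²)/(-339 + 467) = (-20*I*√17 - 1*256)/128 = (-20*I*√17 - 256)*(1/128) = (-256 - 20*I*√17)*(1/128) = -2 - 5*I*√17/32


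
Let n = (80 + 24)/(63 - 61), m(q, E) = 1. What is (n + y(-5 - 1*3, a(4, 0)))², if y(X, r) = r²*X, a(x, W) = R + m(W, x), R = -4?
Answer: 400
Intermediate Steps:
a(x, W) = -3 (a(x, W) = -4 + 1 = -3)
n = 52 (n = 104/2 = 104*(½) = 52)
y(X, r) = X*r²
(n + y(-5 - 1*3, a(4, 0)))² = (52 + (-5 - 1*3)*(-3)²)² = (52 + (-5 - 3)*9)² = (52 - 8*9)² = (52 - 72)² = (-20)² = 400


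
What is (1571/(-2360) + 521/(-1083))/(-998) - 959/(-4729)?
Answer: 2460047218897/12062583006960 ≈ 0.20394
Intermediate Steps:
(1571/(-2360) + 521/(-1083))/(-998) - 959/(-4729) = (1571*(-1/2360) + 521*(-1/1083))*(-1/998) - 959*(-1/4729) = (-1571/2360 - 521/1083)*(-1/998) + 959/4729 = -2930953/2555880*(-1/998) + 959/4729 = 2930953/2550768240 + 959/4729 = 2460047218897/12062583006960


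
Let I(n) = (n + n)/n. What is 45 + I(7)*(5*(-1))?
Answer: 35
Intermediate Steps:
I(n) = 2 (I(n) = (2*n)/n = 2)
45 + I(7)*(5*(-1)) = 45 + 2*(5*(-1)) = 45 + 2*(-5) = 45 - 10 = 35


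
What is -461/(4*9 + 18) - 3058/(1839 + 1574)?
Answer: -1738525/184302 ≈ -9.4330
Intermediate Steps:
-461/(4*9 + 18) - 3058/(1839 + 1574) = -461/(36 + 18) - 3058/3413 = -461/54 - 3058*1/3413 = -461*1/54 - 3058/3413 = -461/54 - 3058/3413 = -1738525/184302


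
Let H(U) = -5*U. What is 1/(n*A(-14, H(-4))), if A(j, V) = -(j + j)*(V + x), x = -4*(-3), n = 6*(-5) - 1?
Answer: -1/27776 ≈ -3.6002e-5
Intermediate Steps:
n = -31 (n = -30 - 1 = -31)
x = 12
A(j, V) = -2*j*(12 + V) (A(j, V) = -(j + j)*(V + 12) = -2*j*(12 + V))
1/(n*A(-14, H(-4))) = 1/(-(-62)*(-14)*(12 - 5*(-4))) = 1/(-(-62)*(-14)*(12 + 20)) = 1/(-(-62)*(-14)*32) = 1/(-31*896) = 1/(-27776) = -1/27776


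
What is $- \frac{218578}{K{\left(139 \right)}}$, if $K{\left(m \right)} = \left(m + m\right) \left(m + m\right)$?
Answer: $- \frac{109289}{38642} \approx -2.8282$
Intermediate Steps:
$K{\left(m \right)} = 4 m^{2}$ ($K{\left(m \right)} = 2 m 2 m = 4 m^{2}$)
$- \frac{218578}{K{\left(139 \right)}} = - \frac{218578}{4 \cdot 139^{2}} = - \frac{218578}{4 \cdot 19321} = - \frac{218578}{77284} = \left(-218578\right) \frac{1}{77284} = - \frac{109289}{38642}$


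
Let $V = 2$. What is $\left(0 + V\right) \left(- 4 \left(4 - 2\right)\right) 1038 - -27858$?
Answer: $11250$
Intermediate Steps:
$\left(0 + V\right) \left(- 4 \left(4 - 2\right)\right) 1038 - -27858 = \left(0 + 2\right) \left(- 4 \left(4 - 2\right)\right) 1038 - -27858 = 2 \left(\left(-4\right) 2\right) 1038 + 27858 = 2 \left(-8\right) 1038 + 27858 = \left(-16\right) 1038 + 27858 = -16608 + 27858 = 11250$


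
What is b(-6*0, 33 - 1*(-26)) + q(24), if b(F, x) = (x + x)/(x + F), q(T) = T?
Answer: 26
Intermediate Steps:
b(F, x) = 2*x/(F + x) (b(F, x) = (2*x)/(F + x) = 2*x/(F + x))
b(-6*0, 33 - 1*(-26)) + q(24) = 2*(33 - 1*(-26))/(-6*0 + (33 - 1*(-26))) + 24 = 2*(33 + 26)/(0 + (33 + 26)) + 24 = 2*59/(0 + 59) + 24 = 2*59/59 + 24 = 2*59*(1/59) + 24 = 2 + 24 = 26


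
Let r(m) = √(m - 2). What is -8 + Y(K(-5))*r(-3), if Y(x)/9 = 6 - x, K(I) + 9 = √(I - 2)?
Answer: -8 + 9*√35 + 135*I*√5 ≈ 45.245 + 301.87*I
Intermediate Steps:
r(m) = √(-2 + m)
K(I) = -9 + √(-2 + I) (K(I) = -9 + √(I - 2) = -9 + √(-2 + I))
Y(x) = 54 - 9*x (Y(x) = 9*(6 - x) = 54 - 9*x)
-8 + Y(K(-5))*r(-3) = -8 + (54 - 9*(-9 + √(-2 - 5)))*√(-2 - 3) = -8 + (54 - 9*(-9 + √(-7)))*√(-5) = -8 + (54 - 9*(-9 + I*√7))*(I*√5) = -8 + (54 + (81 - 9*I*√7))*(I*√5) = -8 + (135 - 9*I*√7)*(I*√5) = -8 + I*√5*(135 - 9*I*√7)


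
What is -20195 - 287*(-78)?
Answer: 2191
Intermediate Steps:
-20195 - 287*(-78) = -20195 + 22386 = 2191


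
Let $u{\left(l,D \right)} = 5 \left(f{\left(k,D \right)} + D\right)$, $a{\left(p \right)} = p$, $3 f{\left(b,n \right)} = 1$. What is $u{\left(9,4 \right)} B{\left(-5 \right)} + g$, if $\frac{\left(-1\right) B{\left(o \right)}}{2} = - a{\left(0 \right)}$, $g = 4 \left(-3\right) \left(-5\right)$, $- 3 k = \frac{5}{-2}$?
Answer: $60$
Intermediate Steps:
$k = \frac{5}{6}$ ($k = - \frac{5 \frac{1}{-2}}{3} = - \frac{5 \left(- \frac{1}{2}\right)}{3} = \left(- \frac{1}{3}\right) \left(- \frac{5}{2}\right) = \frac{5}{6} \approx 0.83333$)
$f{\left(b,n \right)} = \frac{1}{3}$ ($f{\left(b,n \right)} = \frac{1}{3} \cdot 1 = \frac{1}{3}$)
$u{\left(l,D \right)} = \frac{5}{3} + 5 D$ ($u{\left(l,D \right)} = 5 \left(\frac{1}{3} + D\right) = \frac{5}{3} + 5 D$)
$g = 60$ ($g = \left(-12\right) \left(-5\right) = 60$)
$B{\left(o \right)} = 0$ ($B{\left(o \right)} = - 2 \left(\left(-1\right) 0\right) = \left(-2\right) 0 = 0$)
$u{\left(9,4 \right)} B{\left(-5 \right)} + g = \left(\frac{5}{3} + 5 \cdot 4\right) 0 + 60 = \left(\frac{5}{3} + 20\right) 0 + 60 = \frac{65}{3} \cdot 0 + 60 = 0 + 60 = 60$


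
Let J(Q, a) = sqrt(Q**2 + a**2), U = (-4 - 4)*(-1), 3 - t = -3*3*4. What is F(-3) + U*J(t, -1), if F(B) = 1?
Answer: 1 + 8*sqrt(1522) ≈ 313.10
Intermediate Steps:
t = 39 (t = 3 - (-3*3)*4 = 3 - (-9)*4 = 3 - 1*(-36) = 3 + 36 = 39)
U = 8 (U = -8*(-1) = 8)
F(-3) + U*J(t, -1) = 1 + 8*sqrt(39**2 + (-1)**2) = 1 + 8*sqrt(1521 + 1) = 1 + 8*sqrt(1522)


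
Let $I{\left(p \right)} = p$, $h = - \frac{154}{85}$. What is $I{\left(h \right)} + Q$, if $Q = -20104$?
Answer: $- \frac{1708994}{85} \approx -20106.0$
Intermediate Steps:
$h = - \frac{154}{85}$ ($h = \left(-154\right) \frac{1}{85} = - \frac{154}{85} \approx -1.8118$)
$I{\left(h \right)} + Q = - \frac{154}{85} - 20104 = - \frac{1708994}{85}$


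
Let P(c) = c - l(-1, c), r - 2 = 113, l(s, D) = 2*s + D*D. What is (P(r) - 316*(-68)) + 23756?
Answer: 32136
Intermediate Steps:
l(s, D) = D**2 + 2*s (l(s, D) = 2*s + D**2 = D**2 + 2*s)
r = 115 (r = 2 + 113 = 115)
P(c) = 2 + c - c**2 (P(c) = c - (c**2 + 2*(-1)) = c - (c**2 - 2) = c - (-2 + c**2) = c + (2 - c**2) = 2 + c - c**2)
(P(r) - 316*(-68)) + 23756 = ((2 + 115 - 1*115**2) - 316*(-68)) + 23756 = ((2 + 115 - 1*13225) + 21488) + 23756 = ((2 + 115 - 13225) + 21488) + 23756 = (-13108 + 21488) + 23756 = 8380 + 23756 = 32136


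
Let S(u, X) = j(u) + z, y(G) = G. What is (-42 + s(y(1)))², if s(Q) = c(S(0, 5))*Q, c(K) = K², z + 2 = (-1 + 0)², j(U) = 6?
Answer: 289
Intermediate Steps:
z = -1 (z = -2 + (-1 + 0)² = -2 + (-1)² = -2 + 1 = -1)
S(u, X) = 5 (S(u, X) = 6 - 1 = 5)
s(Q) = 25*Q (s(Q) = 5²*Q = 25*Q)
(-42 + s(y(1)))² = (-42 + 25*1)² = (-42 + 25)² = (-17)² = 289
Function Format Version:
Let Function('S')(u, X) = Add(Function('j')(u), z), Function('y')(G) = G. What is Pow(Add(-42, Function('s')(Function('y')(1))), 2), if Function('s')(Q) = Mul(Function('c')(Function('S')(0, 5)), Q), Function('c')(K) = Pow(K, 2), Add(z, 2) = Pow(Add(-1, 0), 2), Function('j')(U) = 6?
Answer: 289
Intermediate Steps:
z = -1 (z = Add(-2, Pow(Add(-1, 0), 2)) = Add(-2, Pow(-1, 2)) = Add(-2, 1) = -1)
Function('S')(u, X) = 5 (Function('S')(u, X) = Add(6, -1) = 5)
Function('s')(Q) = Mul(25, Q) (Function('s')(Q) = Mul(Pow(5, 2), Q) = Mul(25, Q))
Pow(Add(-42, Function('s')(Function('y')(1))), 2) = Pow(Add(-42, Mul(25, 1)), 2) = Pow(Add(-42, 25), 2) = Pow(-17, 2) = 289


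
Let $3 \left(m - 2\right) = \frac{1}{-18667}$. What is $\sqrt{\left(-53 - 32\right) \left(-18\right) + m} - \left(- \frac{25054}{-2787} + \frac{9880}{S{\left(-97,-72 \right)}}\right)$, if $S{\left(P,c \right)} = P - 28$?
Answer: $\frac{4880762}{69675} + \frac{\sqrt{4804523529531}}{56001} \approx 109.19$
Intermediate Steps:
$S{\left(P,c \right)} = -28 + P$ ($S{\left(P,c \right)} = P - 28 = -28 + P$)
$m = \frac{112001}{56001}$ ($m = 2 + \frac{1}{3 \left(-18667\right)} = 2 + \frac{1}{3} \left(- \frac{1}{18667}\right) = 2 - \frac{1}{56001} = \frac{112001}{56001} \approx 2.0$)
$\sqrt{\left(-53 - 32\right) \left(-18\right) + m} - \left(- \frac{25054}{-2787} + \frac{9880}{S{\left(-97,-72 \right)}}\right) = \sqrt{\left(-53 - 32\right) \left(-18\right) + \frac{112001}{56001}} - \left(- \frac{25054}{-2787} + \frac{9880}{-28 - 97}\right) = \sqrt{\left(-85\right) \left(-18\right) + \frac{112001}{56001}} - \left(\left(-25054\right) \left(- \frac{1}{2787}\right) + \frac{9880}{-125}\right) = \sqrt{1530 + \frac{112001}{56001}} - \left(\frac{25054}{2787} + 9880 \left(- \frac{1}{125}\right)\right) = \sqrt{\frac{85793531}{56001}} - \left(\frac{25054}{2787} - \frac{1976}{25}\right) = \frac{\sqrt{4804523529531}}{56001} - - \frac{4880762}{69675} = \frac{\sqrt{4804523529531}}{56001} + \frac{4880762}{69675} = \frac{4880762}{69675} + \frac{\sqrt{4804523529531}}{56001}$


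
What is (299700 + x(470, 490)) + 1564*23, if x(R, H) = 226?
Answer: 335898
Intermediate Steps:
(299700 + x(470, 490)) + 1564*23 = (299700 + 226) + 1564*23 = 299926 + 35972 = 335898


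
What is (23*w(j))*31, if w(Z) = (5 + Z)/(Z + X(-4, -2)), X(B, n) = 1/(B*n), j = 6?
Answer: 62744/49 ≈ 1280.5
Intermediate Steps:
X(B, n) = 1/(B*n)
w(Z) = (5 + Z)/(⅛ + Z) (w(Z) = (5 + Z)/(Z + 1/(-4*(-2))) = (5 + Z)/(Z - ¼*(-½)) = (5 + Z)/(Z + ⅛) = (5 + Z)/(⅛ + Z))
(23*w(j))*31 = (23*(8*(5 + 6)/(1 + 8*6)))*31 = (23*(8*11/(1 + 48)))*31 = (23*(8*11/49))*31 = (23*(8*(1/49)*11))*31 = (23*(88/49))*31 = (2024/49)*31 = 62744/49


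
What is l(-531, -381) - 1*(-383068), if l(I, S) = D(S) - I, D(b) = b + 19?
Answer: 383237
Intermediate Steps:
D(b) = 19 + b
l(I, S) = 19 + S - I (l(I, S) = (19 + S) - I = 19 + S - I)
l(-531, -381) - 1*(-383068) = (19 - 381 - 1*(-531)) - 1*(-383068) = (19 - 381 + 531) + 383068 = 169 + 383068 = 383237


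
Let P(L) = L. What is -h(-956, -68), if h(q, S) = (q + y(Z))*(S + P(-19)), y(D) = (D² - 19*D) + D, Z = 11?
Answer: -89871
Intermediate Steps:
y(D) = D² - 18*D
h(q, S) = (-77 + q)*(-19 + S) (h(q, S) = (q + 11*(-18 + 11))*(S - 19) = (q + 11*(-7))*(-19 + S) = (q - 77)*(-19 + S) = (-77 + q)*(-19 + S))
-h(-956, -68) = -(1463 - 77*(-68) - 19*(-956) - 68*(-956)) = -(1463 + 5236 + 18164 + 65008) = -1*89871 = -89871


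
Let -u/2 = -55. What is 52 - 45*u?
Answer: -4898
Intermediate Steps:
u = 110 (u = -2*(-55) = 110)
52 - 45*u = 52 - 45*110 = 52 - 4950 = -4898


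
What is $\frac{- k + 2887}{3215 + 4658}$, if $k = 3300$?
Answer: $- \frac{413}{7873} \approx -0.052458$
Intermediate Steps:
$\frac{- k + 2887}{3215 + 4658} = \frac{\left(-1\right) 3300 + 2887}{3215 + 4658} = \frac{-3300 + 2887}{7873} = \left(-413\right) \frac{1}{7873} = - \frac{413}{7873}$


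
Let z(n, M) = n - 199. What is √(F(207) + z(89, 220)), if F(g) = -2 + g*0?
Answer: 4*I*√7 ≈ 10.583*I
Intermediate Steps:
z(n, M) = -199 + n
F(g) = -2 (F(g) = -2 + 0 = -2)
√(F(207) + z(89, 220)) = √(-2 + (-199 + 89)) = √(-2 - 110) = √(-112) = 4*I*√7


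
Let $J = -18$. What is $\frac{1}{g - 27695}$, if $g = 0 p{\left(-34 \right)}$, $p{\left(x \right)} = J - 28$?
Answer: $- \frac{1}{27695} \approx -3.6108 \cdot 10^{-5}$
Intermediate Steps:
$p{\left(x \right)} = -46$ ($p{\left(x \right)} = -18 - 28 = -46$)
$g = 0$ ($g = 0 \left(-46\right) = 0$)
$\frac{1}{g - 27695} = \frac{1}{0 - 27695} = \frac{1}{-27695} = - \frac{1}{27695}$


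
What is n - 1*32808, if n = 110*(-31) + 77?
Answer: -36141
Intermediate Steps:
n = -3333 (n = -3410 + 77 = -3333)
n - 1*32808 = -3333 - 1*32808 = -3333 - 32808 = -36141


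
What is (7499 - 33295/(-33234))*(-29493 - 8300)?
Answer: -9420096520373/33234 ≈ -2.8345e+8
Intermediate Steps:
(7499 - 33295/(-33234))*(-29493 - 8300) = (7499 - 33295*(-1/33234))*(-37793) = (7499 + 33295/33234)*(-37793) = (249255061/33234)*(-37793) = -9420096520373/33234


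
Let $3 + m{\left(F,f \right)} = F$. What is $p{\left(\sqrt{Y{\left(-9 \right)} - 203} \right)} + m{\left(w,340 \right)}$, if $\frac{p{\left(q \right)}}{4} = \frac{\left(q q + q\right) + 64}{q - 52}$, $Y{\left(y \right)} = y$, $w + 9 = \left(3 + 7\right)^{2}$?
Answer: $\frac{24020}{243} + \frac{64 i \sqrt{53}}{243} \approx 98.848 + 1.9174 i$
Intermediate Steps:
$w = 91$ ($w = -9 + \left(3 + 7\right)^{2} = -9 + 10^{2} = -9 + 100 = 91$)
$m{\left(F,f \right)} = -3 + F$
$p{\left(q \right)} = \frac{4 \left(64 + q + q^{2}\right)}{-52 + q}$ ($p{\left(q \right)} = 4 \frac{\left(q q + q\right) + 64}{q - 52} = 4 \frac{\left(q^{2} + q\right) + 64}{-52 + q} = 4 \frac{\left(q + q^{2}\right) + 64}{-52 + q} = 4 \frac{64 + q + q^{2}}{-52 + q} = \frac{4 \left(64 + q + q^{2}\right)}{-52 + q}$)
$p{\left(\sqrt{Y{\left(-9 \right)} - 203} \right)} + m{\left(w,340 \right)} = \frac{4 \left(64 + \sqrt{-9 - 203} + \left(\sqrt{-9 - 203}\right)^{2}\right)}{-52 + \sqrt{-9 - 203}} + \left(-3 + 91\right) = \frac{4 \left(64 + \sqrt{-212} + \left(\sqrt{-212}\right)^{2}\right)}{-52 + \sqrt{-212}} + 88 = \frac{4 \left(64 + 2 i \sqrt{53} + \left(2 i \sqrt{53}\right)^{2}\right)}{-52 + 2 i \sqrt{53}} + 88 = \frac{4 \left(64 + 2 i \sqrt{53} - 212\right)}{-52 + 2 i \sqrt{53}} + 88 = \frac{4 \left(-148 + 2 i \sqrt{53}\right)}{-52 + 2 i \sqrt{53}} + 88 = 88 + \frac{4 \left(-148 + 2 i \sqrt{53}\right)}{-52 + 2 i \sqrt{53}}$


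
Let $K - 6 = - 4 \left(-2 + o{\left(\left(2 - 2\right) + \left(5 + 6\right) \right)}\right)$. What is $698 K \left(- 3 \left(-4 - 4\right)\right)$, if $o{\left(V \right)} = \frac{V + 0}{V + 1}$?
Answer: $173104$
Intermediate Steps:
$o{\left(V \right)} = \frac{V}{1 + V}$
$K = \frac{31}{3}$ ($K = 6 - 4 \left(-2 + \frac{\left(2 - 2\right) + \left(5 + 6\right)}{1 + \left(\left(2 - 2\right) + \left(5 + 6\right)\right)}\right) = 6 - 4 \left(-2 + \frac{0 + 11}{1 + \left(0 + 11\right)}\right) = 6 - 4 \left(-2 + \frac{11}{1 + 11}\right) = 6 - 4 \left(-2 + \frac{11}{12}\right) = 6 - - \frac{13}{3} = 6 + \frac{13}{3} = \frac{31}{3} \approx 10.333$)
$698 K \left(- 3 \left(-4 - 4\right)\right) = 698 \frac{31 \left(- 3 \left(-4 - 4\right)\right)}{3} = 698 \frac{31 \left(\left(-3\right) \left(-8\right)\right)}{3} = 698 \cdot \frac{31}{3} \cdot 24 = 698 \cdot 248 = 173104$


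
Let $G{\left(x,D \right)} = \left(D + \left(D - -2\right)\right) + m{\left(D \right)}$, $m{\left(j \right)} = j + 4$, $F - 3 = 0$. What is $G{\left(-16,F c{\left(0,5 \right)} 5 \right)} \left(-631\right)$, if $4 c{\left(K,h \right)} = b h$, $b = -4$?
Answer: $138189$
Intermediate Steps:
$F = 3$ ($F = 3 + 0 = 3$)
$m{\left(j \right)} = 4 + j$
$c{\left(K,h \right)} = - h$ ($c{\left(K,h \right)} = \frac{\left(-4\right) h}{4} = - h$)
$G{\left(x,D \right)} = 6 + 3 D$ ($G{\left(x,D \right)} = \left(D + \left(D - -2\right)\right) + \left(4 + D\right) = \left(D + \left(D + 2\right)\right) + \left(4 + D\right) = \left(D + \left(2 + D\right)\right) + \left(4 + D\right) = \left(2 + 2 D\right) + \left(4 + D\right) = 6 + 3 D$)
$G{\left(-16,F c{\left(0,5 \right)} 5 \right)} \left(-631\right) = \left(6 + 3 \cdot 3 \left(\left(-1\right) 5\right) 5\right) \left(-631\right) = \left(6 + 3 \cdot 3 \left(-5\right) 5\right) \left(-631\right) = \left(6 + 3 \left(\left(-15\right) 5\right)\right) \left(-631\right) = \left(6 + 3 \left(-75\right)\right) \left(-631\right) = \left(6 - 225\right) \left(-631\right) = \left(-219\right) \left(-631\right) = 138189$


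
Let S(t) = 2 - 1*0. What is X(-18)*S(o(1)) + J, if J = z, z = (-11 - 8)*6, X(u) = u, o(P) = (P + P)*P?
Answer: -150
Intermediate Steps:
o(P) = 2*P² (o(P) = (2*P)*P = 2*P²)
S(t) = 2 (S(t) = 2 + 0 = 2)
z = -114 (z = -19*6 = -114)
J = -114
X(-18)*S(o(1)) + J = -18*2 - 114 = -36 - 114 = -150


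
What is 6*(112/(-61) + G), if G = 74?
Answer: 26412/61 ≈ 432.98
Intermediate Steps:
6*(112/(-61) + G) = 6*(112/(-61) + 74) = 6*(112*(-1/61) + 74) = 6*(-112/61 + 74) = 6*(4402/61) = 26412/61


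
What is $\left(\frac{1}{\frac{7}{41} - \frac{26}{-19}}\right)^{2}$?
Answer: $\frac{606841}{1437601} \approx 0.42212$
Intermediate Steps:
$\left(\frac{1}{\frac{7}{41} - \frac{26}{-19}}\right)^{2} = \left(\frac{1}{7 \cdot \frac{1}{41} - - \frac{26}{19}}\right)^{2} = \left(\frac{1}{\frac{7}{41} + \frac{26}{19}}\right)^{2} = \left(\frac{1}{\frac{1199}{779}}\right)^{2} = \left(\frac{779}{1199}\right)^{2} = \frac{606841}{1437601}$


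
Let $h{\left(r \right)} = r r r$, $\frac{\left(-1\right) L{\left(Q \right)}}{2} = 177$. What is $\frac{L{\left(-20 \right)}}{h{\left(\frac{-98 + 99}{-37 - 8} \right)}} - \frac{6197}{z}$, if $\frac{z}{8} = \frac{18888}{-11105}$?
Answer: $\frac{4874419425685}{151104} \approx 3.2259 \cdot 10^{7}$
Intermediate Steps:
$L{\left(Q \right)} = -354$ ($L{\left(Q \right)} = \left(-2\right) 177 = -354$)
$z = - \frac{151104}{11105}$ ($z = 8 \frac{18888}{-11105} = 8 \cdot 18888 \left(- \frac{1}{11105}\right) = 8 \left(- \frac{18888}{11105}\right) = - \frac{151104}{11105} \approx -13.607$)
$h{\left(r \right)} = r^{3}$ ($h{\left(r \right)} = r^{2} r = r^{3}$)
$\frac{L{\left(-20 \right)}}{h{\left(\frac{-98 + 99}{-37 - 8} \right)}} - \frac{6197}{z} = - \frac{354}{\left(\frac{-98 + 99}{-37 - 8}\right)^{3}} - \frac{6197}{- \frac{151104}{11105}} = - \frac{354}{\left(1 \frac{1}{-45}\right)^{3}} - - \frac{68817685}{151104} = - \frac{354}{\left(1 \left(- \frac{1}{45}\right)\right)^{3}} + \frac{68817685}{151104} = - \frac{354}{\left(- \frac{1}{45}\right)^{3}} + \frac{68817685}{151104} = - \frac{354}{- \frac{1}{91125}} + \frac{68817685}{151104} = \left(-354\right) \left(-91125\right) + \frac{68817685}{151104} = 32258250 + \frac{68817685}{151104} = \frac{4874419425685}{151104}$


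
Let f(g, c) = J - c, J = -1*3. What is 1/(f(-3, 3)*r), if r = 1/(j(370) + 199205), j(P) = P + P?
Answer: -199945/6 ≈ -33324.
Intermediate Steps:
J = -3
j(P) = 2*P
f(g, c) = -3 - c
r = 1/199945 (r = 1/(2*370 + 199205) = 1/(740 + 199205) = 1/199945 ≈ 5.0014e-6)
1/(f(-3, 3)*r) = 1/((-3 - 1*3)*(1/199945)) = 1/((-3 - 3)*(1/199945)) = 1/(-6*1/199945) = 1/(-6/199945) = -199945/6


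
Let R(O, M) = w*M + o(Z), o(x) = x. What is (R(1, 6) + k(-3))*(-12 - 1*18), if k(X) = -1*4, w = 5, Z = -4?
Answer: -660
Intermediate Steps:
R(O, M) = -4 + 5*M (R(O, M) = 5*M - 4 = -4 + 5*M)
k(X) = -4
(R(1, 6) + k(-3))*(-12 - 1*18) = ((-4 + 5*6) - 4)*(-12 - 1*18) = ((-4 + 30) - 4)*(-12 - 18) = (26 - 4)*(-30) = 22*(-30) = -660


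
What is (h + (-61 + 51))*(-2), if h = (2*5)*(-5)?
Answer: 120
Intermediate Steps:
h = -50 (h = 10*(-5) = -50)
(h + (-61 + 51))*(-2) = (-50 + (-61 + 51))*(-2) = (-50 - 10)*(-2) = -60*(-2) = 120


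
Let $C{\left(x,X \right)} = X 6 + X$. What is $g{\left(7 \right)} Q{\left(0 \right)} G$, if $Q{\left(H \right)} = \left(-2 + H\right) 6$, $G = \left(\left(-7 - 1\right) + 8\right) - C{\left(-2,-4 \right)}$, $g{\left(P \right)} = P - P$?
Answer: $0$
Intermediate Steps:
$g{\left(P \right)} = 0$
$C{\left(x,X \right)} = 7 X$ ($C{\left(x,X \right)} = 6 X + X = 7 X$)
$G = 28$ ($G = \left(\left(-7 - 1\right) + 8\right) - 7 \left(-4\right) = \left(-8 + 8\right) - -28 = 0 + 28 = 28$)
$Q{\left(H \right)} = -12 + 6 H$
$g{\left(7 \right)} Q{\left(0 \right)} G = 0 \left(-12 + 6 \cdot 0\right) 28 = 0 \left(-12 + 0\right) 28 = 0 \left(-12\right) 28 = 0 \cdot 28 = 0$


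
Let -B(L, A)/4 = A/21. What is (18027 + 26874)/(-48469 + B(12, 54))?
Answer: -314307/339355 ≈ -0.92619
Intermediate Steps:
B(L, A) = -4*A/21
(18027 + 26874)/(-48469 + B(12, 54)) = (18027 + 26874)/(-48469 - 4/21*54) = 44901/(-48469 - 72/7) = 44901/(-339355/7) = 44901*(-7/339355) = -314307/339355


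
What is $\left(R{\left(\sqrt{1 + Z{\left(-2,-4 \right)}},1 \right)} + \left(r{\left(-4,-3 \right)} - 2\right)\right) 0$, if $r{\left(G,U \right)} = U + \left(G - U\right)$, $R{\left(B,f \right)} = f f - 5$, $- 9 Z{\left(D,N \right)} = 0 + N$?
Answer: $0$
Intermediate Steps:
$Z{\left(D,N \right)} = - \frac{N}{9}$ ($Z{\left(D,N \right)} = - \frac{0 + N}{9} = - \frac{N}{9}$)
$R{\left(B,f \right)} = -5 + f^{2}$ ($R{\left(B,f \right)} = f^{2} - 5 = -5 + f^{2}$)
$r{\left(G,U \right)} = G$
$\left(R{\left(\sqrt{1 + Z{\left(-2,-4 \right)}},1 \right)} + \left(r{\left(-4,-3 \right)} - 2\right)\right) 0 = \left(\left(-5 + 1^{2}\right) - 6\right) 0 = \left(\left(-5 + 1\right) - 6\right) 0 = \left(-4 - 6\right) 0 = \left(-10\right) 0 = 0$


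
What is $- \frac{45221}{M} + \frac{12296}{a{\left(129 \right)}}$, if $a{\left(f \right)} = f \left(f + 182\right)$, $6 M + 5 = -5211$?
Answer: $\frac{5474731865}{104630352} \approx 52.325$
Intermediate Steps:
$M = - \frac{2608}{3}$ ($M = - \frac{5}{6} + \frac{1}{6} \left(-5211\right) = - \frac{5}{6} - \frac{1737}{2} = - \frac{2608}{3} \approx -869.33$)
$a{\left(f \right)} = f \left(182 + f\right)$
$- \frac{45221}{M} + \frac{12296}{a{\left(129 \right)}} = - \frac{45221}{- \frac{2608}{3}} + \frac{12296}{129 \left(182 + 129\right)} = \left(-45221\right) \left(- \frac{3}{2608}\right) + \frac{12296}{129 \cdot 311} = \frac{135663}{2608} + \frac{12296}{40119} = \frac{5474731865}{104630352}$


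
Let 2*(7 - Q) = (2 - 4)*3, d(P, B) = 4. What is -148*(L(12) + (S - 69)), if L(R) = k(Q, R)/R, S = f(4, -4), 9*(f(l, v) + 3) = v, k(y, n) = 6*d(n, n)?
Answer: 93832/9 ≈ 10426.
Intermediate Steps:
Q = 10 (Q = 7 - (2 - 4)*3/2 = 7 - (-1)*3 = 7 - 1/2*(-6) = 7 + 3 = 10)
k(y, n) = 24 (k(y, n) = 6*4 = 24)
f(l, v) = -3 + v/9
S = -31/9 (S = -3 + (1/9)*(-4) = -3 - 4/9 = -31/9 ≈ -3.4444)
L(R) = 24/R
-148*(L(12) + (S - 69)) = -148*(24/12 + (-31/9 - 69)) = -148*(24*(1/12) - 652/9) = -148*(2 - 652/9) = -148*(-634/9) = 93832/9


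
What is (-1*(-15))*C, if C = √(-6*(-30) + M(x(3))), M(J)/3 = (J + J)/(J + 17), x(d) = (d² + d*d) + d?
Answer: 135*√817/19 ≈ 203.09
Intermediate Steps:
x(d) = d + 2*d² (x(d) = (d² + d²) + d = 2*d² + d = d + 2*d²)
M(J) = 6*J/(17 + J) (M(J) = 3*((J + J)/(J + 17)) = 3*((2*J)/(17 + J)) = 3*(2*J/(17 + J)) = 6*J/(17 + J))
C = 9*√817/19 (C = √(-6*(-30) + 6*(3*(1 + 2*3))/(17 + 3*(1 + 2*3))) = √(180 + 6*(3*(1 + 6))/(17 + 3*(1 + 6))) = √(180 + 6*(3*7)/(17 + 3*7)) = √(180 + 6*21/(17 + 21)) = √(180 + 6*21/38) = √(180 + 6*21*(1/38)) = √(180 + 63/19) = √(3483/19) = 9*√817/19 ≈ 13.539)
(-1*(-15))*C = (-1*(-15))*(9*√817/19) = 15*(9*√817/19) = 135*√817/19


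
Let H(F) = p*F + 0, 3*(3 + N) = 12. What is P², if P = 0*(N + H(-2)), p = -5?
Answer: 0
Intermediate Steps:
N = 1 (N = -3 + (⅓)*12 = -3 + 4 = 1)
H(F) = -5*F (H(F) = -5*F + 0 = -5*F)
P = 0 (P = 0*(1 - 5*(-2)) = 0*(1 + 10) = 0*11 = 0)
P² = 0² = 0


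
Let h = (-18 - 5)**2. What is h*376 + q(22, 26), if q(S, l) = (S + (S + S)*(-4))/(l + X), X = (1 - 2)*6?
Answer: 1988963/10 ≈ 1.9890e+5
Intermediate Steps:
h = 529 (h = (-23)**2 = 529)
X = -6 (X = -1*6 = -6)
q(S, l) = -7*S/(-6 + l) (q(S, l) = (S + (S + S)*(-4))/(l - 6) = (S + (2*S)*(-4))/(-6 + l) = (S - 8*S)/(-6 + l) = (-7*S)/(-6 + l) = -7*S/(-6 + l))
h*376 + q(22, 26) = 529*376 - 7*22/(-6 + 26) = 198904 - 7*22/20 = 198904 - 7*22*1/20 = 198904 - 77/10 = 1988963/10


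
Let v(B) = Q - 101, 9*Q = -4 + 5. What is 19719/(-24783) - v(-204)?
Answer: 7441831/74349 ≈ 100.09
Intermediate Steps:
Q = ⅑ (Q = (-4 + 5)/9 = (⅑)*1 = ⅑ ≈ 0.11111)
v(B) = -908/9 (v(B) = ⅑ - 101 = -908/9)
19719/(-24783) - v(-204) = 19719/(-24783) - 1*(-908/9) = 19719*(-1/24783) + 908/9 = -6573/8261 + 908/9 = 7441831/74349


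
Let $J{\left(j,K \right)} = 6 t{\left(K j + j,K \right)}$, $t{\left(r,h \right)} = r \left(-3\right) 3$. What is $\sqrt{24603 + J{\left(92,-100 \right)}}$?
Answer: $\sqrt{516435} \approx 718.63$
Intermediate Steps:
$t{\left(r,h \right)} = - 9 r$ ($t{\left(r,h \right)} = - 3 r 3 = - 9 r$)
$J{\left(j,K \right)} = - 54 j - 54 K j$ ($J{\left(j,K \right)} = 6 \left(- 9 \left(K j + j\right)\right) = 6 \left(- 9 \left(j + K j\right)\right) = 6 \left(- 9 j - 9 K j\right) = - 54 j - 54 K j$)
$\sqrt{24603 + J{\left(92,-100 \right)}} = \sqrt{24603 - 4968 \left(1 - 100\right)} = \sqrt{24603 - 4968 \left(-99\right)} = \sqrt{24603 + 491832} = \sqrt{516435}$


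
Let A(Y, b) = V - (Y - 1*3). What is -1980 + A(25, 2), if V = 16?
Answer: -1986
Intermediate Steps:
A(Y, b) = 19 - Y (A(Y, b) = 16 - (Y - 1*3) = 16 - (Y - 3) = 16 - (-3 + Y) = 16 + (3 - Y) = 19 - Y)
-1980 + A(25, 2) = -1980 + (19 - 1*25) = -1980 + (19 - 25) = -1980 - 6 = -1986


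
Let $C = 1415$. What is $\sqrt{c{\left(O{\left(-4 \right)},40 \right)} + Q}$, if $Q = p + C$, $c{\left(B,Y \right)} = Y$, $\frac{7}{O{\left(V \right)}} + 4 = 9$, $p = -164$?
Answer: $\sqrt{1291} \approx 35.93$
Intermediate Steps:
$O{\left(V \right)} = \frac{7}{5}$ ($O{\left(V \right)} = \frac{7}{-4 + 9} = \frac{7}{5}$)
$Q = 1251$ ($Q = -164 + 1415 = 1251$)
$\sqrt{c{\left(O{\left(-4 \right)},40 \right)} + Q} = \sqrt{40 + 1251} = \sqrt{1291}$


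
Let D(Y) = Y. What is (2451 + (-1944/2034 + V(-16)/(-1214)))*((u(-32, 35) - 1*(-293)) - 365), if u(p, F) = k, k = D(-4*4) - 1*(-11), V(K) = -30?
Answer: -12940056360/68591 ≈ -1.8866e+5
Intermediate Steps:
k = -5 (k = -4*4 - 1*(-11) = -16 + 11 = -5)
u(p, F) = -5
(2451 + (-1944/2034 + V(-16)/(-1214)))*((u(-32, 35) - 1*(-293)) - 365) = (2451 + (-1944/2034 - 30/(-1214)))*((-5 - 1*(-293)) - 365) = (2451 + (-1944*1/2034 - 30*(-1/1214)))*((-5 + 293) - 365) = (2451 + (-108/113 + 15/607))*(288 - 365) = (2451 - 63861/68591)*(-77) = (168052680/68591)*(-77) = -12940056360/68591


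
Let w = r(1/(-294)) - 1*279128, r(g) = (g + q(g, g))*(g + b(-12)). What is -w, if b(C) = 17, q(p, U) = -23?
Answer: 24160502519/86436 ≈ 2.7952e+5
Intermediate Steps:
r(g) = (-23 + g)*(17 + g) (r(g) = (g - 23)*(g + 17) = (-23 + g)*(17 + g))
w = -24160502519/86436 (w = (-391 + (1/(-294))² - 6/(-294)) - 1*279128 = (-391 + (-1/294)² - 6*(-1/294)) - 279128 = (-391 + 1/86436 + 1/49) - 279128 = -33794711/86436 - 279128 = -24160502519/86436 ≈ -2.7952e+5)
-w = -1*(-24160502519/86436) = 24160502519/86436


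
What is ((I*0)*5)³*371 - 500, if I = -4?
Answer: -500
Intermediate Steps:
((I*0)*5)³*371 - 500 = (-4*0*5)³*371 - 500 = (0*5)³*371 - 500 = 0³*371 - 500 = 0*371 - 500 = 0 - 500 = -500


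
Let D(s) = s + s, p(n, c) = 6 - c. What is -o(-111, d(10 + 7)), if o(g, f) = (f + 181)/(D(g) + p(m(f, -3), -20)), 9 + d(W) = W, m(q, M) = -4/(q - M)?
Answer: 27/28 ≈ 0.96429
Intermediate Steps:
d(W) = -9 + W
D(s) = 2*s
o(g, f) = (181 + f)/(26 + 2*g) (o(g, f) = (f + 181)/(2*g + (6 - 1*(-20))) = (181 + f)/(2*g + (6 + 20)) = (181 + f)/(2*g + 26) = (181 + f)/(26 + 2*g))
-o(-111, d(10 + 7)) = -(181 + (-9 + (10 + 7)))/(2*(13 - 111)) = -(181 + (-9 + 17))/(2*(-98)) = -(-1)*(181 + 8)/(2*98) = -(-1)*189/(2*98) = -1*(-27/28) = 27/28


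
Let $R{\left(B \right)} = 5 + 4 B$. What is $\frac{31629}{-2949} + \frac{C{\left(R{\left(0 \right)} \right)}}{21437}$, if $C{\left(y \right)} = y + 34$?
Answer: $- \frac{17382458}{1620967} \approx -10.724$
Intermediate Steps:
$C{\left(y \right)} = 34 + y$
$\frac{31629}{-2949} + \frac{C{\left(R{\left(0 \right)} \right)}}{21437} = \frac{31629}{-2949} + \frac{34 + \left(5 + 4 \cdot 0\right)}{21437} = 31629 \left(- \frac{1}{2949}\right) + \left(34 + \left(5 + 0\right)\right) \frac{1}{21437} = - \frac{10543}{983} + \left(34 + 5\right) \frac{1}{21437} = - \frac{10543}{983} + 39 \cdot \frac{1}{21437} = - \frac{10543}{983} + \frac{3}{1649} = - \frac{17382458}{1620967}$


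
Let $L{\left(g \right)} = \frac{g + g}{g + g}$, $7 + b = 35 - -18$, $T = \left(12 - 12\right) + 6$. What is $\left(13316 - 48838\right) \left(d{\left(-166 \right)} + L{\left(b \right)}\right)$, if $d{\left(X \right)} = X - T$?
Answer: $6074262$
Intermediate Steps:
$T = 6$ ($T = 0 + 6 = 6$)
$b = 46$ ($b = -7 + \left(35 - -18\right) = -7 + \left(35 + 18\right) = -7 + 53 = 46$)
$L{\left(g \right)} = 1$ ($L{\left(g \right)} = \frac{2 g}{2 g} = 2 g \frac{1}{2 g} = 1$)
$d{\left(X \right)} = -6 + X$ ($d{\left(X \right)} = X - 6 = -6 + X$)
$\left(13316 - 48838\right) \left(d{\left(-166 \right)} + L{\left(b \right)}\right) = \left(13316 - 48838\right) \left(\left(-6 - 166\right) + 1\right) = - 35522 \left(-172 + 1\right) = \left(-35522\right) \left(-171\right) = 6074262$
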